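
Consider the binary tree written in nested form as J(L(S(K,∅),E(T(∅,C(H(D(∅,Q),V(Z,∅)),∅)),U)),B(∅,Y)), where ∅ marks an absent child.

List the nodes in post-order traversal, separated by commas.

K, S, Q, D, Z, V, H, C, T, U, E, L, Y, B, J

Post-order visits the left subtree, then the right subtree, then the node.
At J: go left to L.
  At L: go left to S.
    At S: go left to K.
      K is a leaf — visit K.
    At S: no right child.
    Visit S.
  At L: go right to E.
    At E: go left to T.
      At T: no left child.
      At T: go right to C.
        At C: go left to H.
          At H: go left to D.
            At D: no left child.
            At D: go right to Q.
              Q is a leaf — visit Q.
            Visit D.
          At H: go right to V.
            At V: go left to Z.
              Z is a leaf — visit Z.
            At V: no right child.
            Visit V.
          Visit H.
        At C: no right child.
        Visit C.
      Visit T.
    At E: go right to U.
      U is a leaf — visit U.
    Visit E.
  Visit L.
At J: go right to B.
  At B: no left child.
  At B: go right to Y.
    Y is a leaf — visit Y.
  Visit B.
Visit J.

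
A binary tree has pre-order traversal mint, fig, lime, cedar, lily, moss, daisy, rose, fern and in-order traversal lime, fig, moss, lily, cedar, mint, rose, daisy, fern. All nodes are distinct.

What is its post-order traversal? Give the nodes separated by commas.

lime, moss, lily, cedar, fig, rose, fern, daisy, mint

The first element of pre-order is the root; it splits in-order into left and right subtrees.
Root mint: left subtree has 5 nodes {lime, fig, moss, lily, cedar}, right has 3 {rose, daisy, fern}.
  Root fig: left subtree has 1 node {lime}, right has 3 {moss, lily, cedar}.
    Root cedar: left subtree has 2 nodes {moss, lily}, right has 0 { }.
      Root lily: left subtree has 1 node {moss}, right has 0 { }.
  Root daisy: left subtree has 1 node {rose}, right has 1 {fern}.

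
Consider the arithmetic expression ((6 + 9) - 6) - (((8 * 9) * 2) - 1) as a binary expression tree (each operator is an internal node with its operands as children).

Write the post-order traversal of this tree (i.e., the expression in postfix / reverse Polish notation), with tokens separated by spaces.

6 9 + 6 - 8 9 * 2 * 1 - -

Post-order on an expression tree gives postfix notation: for each operator, emit left operand, right operand, then the operator.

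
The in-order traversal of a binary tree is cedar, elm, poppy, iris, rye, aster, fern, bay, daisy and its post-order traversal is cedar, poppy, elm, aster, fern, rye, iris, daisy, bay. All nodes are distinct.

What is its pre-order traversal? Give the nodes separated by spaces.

The last element of post-order is the root; it splits in-order into left and right subtrees.
Root bay: left subtree has 7 nodes {cedar, elm, poppy, iris, rye, aster, fern}, right has 1 {daisy}.
  Root iris: left subtree has 3 nodes {cedar, elm, poppy}, right has 3 {rye, aster, fern}.
    Root elm: left subtree has 1 node {cedar}, right has 1 {poppy}.
    Root rye: left subtree has 0 nodes { }, right has 2 {aster, fern}.
      Root fern: left subtree has 1 node {aster}, right has 0 { }.

bay iris elm cedar poppy rye fern aster daisy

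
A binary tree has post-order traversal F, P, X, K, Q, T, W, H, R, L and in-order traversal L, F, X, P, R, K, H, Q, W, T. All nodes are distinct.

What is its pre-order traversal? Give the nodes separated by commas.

The last element of post-order is the root; it splits in-order into left and right subtrees.
Root L: left subtree has 0 nodes { }, right has 9 {F, X, P, R, K, H, Q, W, T}.
  Root R: left subtree has 3 nodes {F, X, P}, right has 5 {K, H, Q, W, T}.
    Root X: left subtree has 1 node {F}, right has 1 {P}.
    Root H: left subtree has 1 node {K}, right has 3 {Q, W, T}.
      Root W: left subtree has 1 node {Q}, right has 1 {T}.

L, R, X, F, P, H, K, W, Q, T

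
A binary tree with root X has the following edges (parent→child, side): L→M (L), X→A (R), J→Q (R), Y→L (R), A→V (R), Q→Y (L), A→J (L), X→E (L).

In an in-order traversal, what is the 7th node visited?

Q

In-order visits the left subtree, then the node, then the right subtree.
At X: go left to E.
  E is a leaf — visit E.
Visit X.
At X: go right to A.
  At A: go left to J.
    At J: no left child.
    Visit J.
    At J: go right to Q.
      At Q: go left to Y.
        At Y: no left child.
        Visit Y.
        At Y: go right to L.
          At L: go left to M.
            M is a leaf — visit M.
          Visit L.
          At L: no right child.
      Visit Q.
      At Q: no right child.
  Visit A.
  At A: go right to V.
    V is a leaf — visit V.
Full in-order sequence: E, X, J, Y, M, L, Q, A, V.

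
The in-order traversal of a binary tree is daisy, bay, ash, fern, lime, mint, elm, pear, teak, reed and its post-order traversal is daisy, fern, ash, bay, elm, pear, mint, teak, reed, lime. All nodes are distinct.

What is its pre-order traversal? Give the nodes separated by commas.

The last element of post-order is the root; it splits in-order into left and right subtrees.
Root lime: left subtree has 4 nodes {daisy, bay, ash, fern}, right has 5 {mint, elm, pear, teak, reed}.
  Root bay: left subtree has 1 node {daisy}, right has 2 {ash, fern}.
    Root ash: left subtree has 0 nodes { }, right has 1 {fern}.
  Root reed: left subtree has 4 nodes {mint, elm, pear, teak}, right has 0 { }.
    Root teak: left subtree has 3 nodes {mint, elm, pear}, right has 0 { }.
      Root mint: left subtree has 0 nodes { }, right has 2 {elm, pear}.
        Root pear: left subtree has 1 node {elm}, right has 0 { }.

lime, bay, daisy, ash, fern, reed, teak, mint, pear, elm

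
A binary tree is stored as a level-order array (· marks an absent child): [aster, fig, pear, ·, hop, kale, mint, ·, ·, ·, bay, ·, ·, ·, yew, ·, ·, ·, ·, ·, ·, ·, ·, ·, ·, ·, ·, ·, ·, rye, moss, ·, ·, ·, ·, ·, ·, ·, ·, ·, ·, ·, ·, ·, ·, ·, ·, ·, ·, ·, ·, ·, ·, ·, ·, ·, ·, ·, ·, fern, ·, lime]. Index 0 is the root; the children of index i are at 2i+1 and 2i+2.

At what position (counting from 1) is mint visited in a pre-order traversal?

Pre-order visits the node, then its left subtree, then its right subtree.
Visit aster.
At aster: go left to fig.
  Visit fig.
  At fig: no left child.
  At fig: go right to hop.
    Visit hop.
    At hop: no left child.
    At hop: go right to bay.
      bay is a leaf — visit bay.
At aster: go right to pear.
  Visit pear.
  At pear: go left to kale.
    kale is a leaf — visit kale.
  At pear: go right to mint.
    Visit mint.
    At mint: no left child.
    At mint: go right to yew.
      Visit yew.
      At yew: go left to rye.
        Visit rye.
        At rye: go left to fern.
          fern is a leaf — visit fern.
        At rye: no right child.
      At yew: go right to moss.
        Visit moss.
        At moss: go left to lime.
          lime is a leaf — visit lime.
        At moss: no right child.
Full pre-order sequence: aster, fig, hop, bay, pear, kale, mint, yew, rye, fern, moss, lime.

7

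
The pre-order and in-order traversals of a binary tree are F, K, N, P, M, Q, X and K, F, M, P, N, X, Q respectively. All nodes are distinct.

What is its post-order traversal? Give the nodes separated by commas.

K, M, P, X, Q, N, F

The first element of pre-order is the root; it splits in-order into left and right subtrees.
Root F: left subtree has 1 node {K}, right has 5 {M, P, N, X, Q}.
  Root N: left subtree has 2 nodes {M, P}, right has 2 {X, Q}.
    Root P: left subtree has 1 node {M}, right has 0 { }.
    Root Q: left subtree has 1 node {X}, right has 0 { }.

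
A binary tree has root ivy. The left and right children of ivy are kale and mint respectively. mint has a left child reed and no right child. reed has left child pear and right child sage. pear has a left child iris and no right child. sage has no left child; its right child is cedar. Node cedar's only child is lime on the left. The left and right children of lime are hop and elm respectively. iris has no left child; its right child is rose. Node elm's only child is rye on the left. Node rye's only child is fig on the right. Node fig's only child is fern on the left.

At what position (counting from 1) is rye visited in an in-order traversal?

10

In-order visits the left subtree, then the node, then the right subtree.
At ivy: go left to kale.
  kale is a leaf — visit kale.
Visit ivy.
At ivy: go right to mint.
  At mint: go left to reed.
    At reed: go left to pear.
      At pear: go left to iris.
        At iris: no left child.
        Visit iris.
        At iris: go right to rose.
          rose is a leaf — visit rose.
      Visit pear.
      At pear: no right child.
    Visit reed.
    At reed: go right to sage.
      At sage: no left child.
      Visit sage.
      At sage: go right to cedar.
        At cedar: go left to lime.
          At lime: go left to hop.
            hop is a leaf — visit hop.
          Visit lime.
          At lime: go right to elm.
            At elm: go left to rye.
              At rye: no left child.
              Visit rye.
              At rye: go right to fig.
                At fig: go left to fern.
                  fern is a leaf — visit fern.
                Visit fig.
                At fig: no right child.
            Visit elm.
            At elm: no right child.
        Visit cedar.
        At cedar: no right child.
  Visit mint.
  At mint: no right child.
Full in-order sequence: kale, ivy, iris, rose, pear, reed, sage, hop, lime, rye, fern, fig, elm, cedar, mint.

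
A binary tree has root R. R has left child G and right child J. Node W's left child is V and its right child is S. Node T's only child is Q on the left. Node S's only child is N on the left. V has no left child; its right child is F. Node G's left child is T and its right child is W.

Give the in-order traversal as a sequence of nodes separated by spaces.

In-order visits the left subtree, then the node, then the right subtree.
At R: go left to G.
  At G: go left to T.
    At T: go left to Q.
      Q is a leaf — visit Q.
    Visit T.
    At T: no right child.
  Visit G.
  At G: go right to W.
    At W: go left to V.
      At V: no left child.
      Visit V.
      At V: go right to F.
        F is a leaf — visit F.
    Visit W.
    At W: go right to S.
      At S: go left to N.
        N is a leaf — visit N.
      Visit S.
      At S: no right child.
Visit R.
At R: go right to J.
  J is a leaf — visit J.

Q T G V F W N S R J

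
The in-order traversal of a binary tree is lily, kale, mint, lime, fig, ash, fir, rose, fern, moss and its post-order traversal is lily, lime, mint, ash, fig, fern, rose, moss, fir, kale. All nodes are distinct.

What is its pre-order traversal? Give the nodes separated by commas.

kale, lily, fir, fig, mint, lime, ash, moss, rose, fern

The last element of post-order is the root; it splits in-order into left and right subtrees.
Root kale: left subtree has 1 node {lily}, right has 8 {mint, lime, fig, ash, fir, rose, fern, moss}.
  Root fir: left subtree has 4 nodes {mint, lime, fig, ash}, right has 3 {rose, fern, moss}.
    Root fig: left subtree has 2 nodes {mint, lime}, right has 1 {ash}.
      Root mint: left subtree has 0 nodes { }, right has 1 {lime}.
    Root moss: left subtree has 2 nodes {rose, fern}, right has 0 { }.
      Root rose: left subtree has 0 nodes { }, right has 1 {fern}.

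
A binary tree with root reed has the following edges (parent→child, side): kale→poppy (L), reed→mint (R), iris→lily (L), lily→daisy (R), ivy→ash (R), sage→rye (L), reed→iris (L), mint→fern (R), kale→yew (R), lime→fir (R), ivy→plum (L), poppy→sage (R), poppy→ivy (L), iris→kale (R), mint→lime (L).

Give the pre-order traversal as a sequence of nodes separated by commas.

reed, iris, lily, daisy, kale, poppy, ivy, plum, ash, sage, rye, yew, mint, lime, fir, fern

Pre-order visits the node, then its left subtree, then its right subtree.
Visit reed.
At reed: go left to iris.
  Visit iris.
  At iris: go left to lily.
    Visit lily.
    At lily: no left child.
    At lily: go right to daisy.
      daisy is a leaf — visit daisy.
  At iris: go right to kale.
    Visit kale.
    At kale: go left to poppy.
      Visit poppy.
      At poppy: go left to ivy.
        Visit ivy.
        At ivy: go left to plum.
          plum is a leaf — visit plum.
        At ivy: go right to ash.
          ash is a leaf — visit ash.
      At poppy: go right to sage.
        Visit sage.
        At sage: go left to rye.
          rye is a leaf — visit rye.
        At sage: no right child.
    At kale: go right to yew.
      yew is a leaf — visit yew.
At reed: go right to mint.
  Visit mint.
  At mint: go left to lime.
    Visit lime.
    At lime: no left child.
    At lime: go right to fir.
      fir is a leaf — visit fir.
  At mint: go right to fern.
    fern is a leaf — visit fern.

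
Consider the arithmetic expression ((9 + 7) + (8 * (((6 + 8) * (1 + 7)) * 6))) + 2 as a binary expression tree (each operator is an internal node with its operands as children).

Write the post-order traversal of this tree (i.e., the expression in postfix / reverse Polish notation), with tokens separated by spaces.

Post-order on an expression tree gives postfix notation: for each operator, emit left operand, right operand, then the operator.

9 7 + 8 6 8 + 1 7 + * 6 * * + 2 +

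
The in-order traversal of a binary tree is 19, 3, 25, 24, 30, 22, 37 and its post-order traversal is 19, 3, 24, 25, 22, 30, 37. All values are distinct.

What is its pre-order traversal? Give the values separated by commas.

The last element of post-order is the root; it splits in-order into left and right subtrees.
Root 37: left subtree has 6 nodes {19, 3, 25, 24, 30, 22}, right has 0 { }.
  Root 30: left subtree has 4 nodes {19, 3, 25, 24}, right has 1 {22}.
    Root 25: left subtree has 2 nodes {19, 3}, right has 1 {24}.
      Root 3: left subtree has 1 node {19}, right has 0 { }.

37, 30, 25, 3, 19, 24, 22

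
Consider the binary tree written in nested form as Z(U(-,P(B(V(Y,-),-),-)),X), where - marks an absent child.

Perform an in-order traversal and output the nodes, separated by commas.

In-order visits the left subtree, then the node, then the right subtree.
At Z: go left to U.
  At U: no left child.
  Visit U.
  At U: go right to P.
    At P: go left to B.
      At B: go left to V.
        At V: go left to Y.
          Y is a leaf — visit Y.
        Visit V.
        At V: no right child.
      Visit B.
      At B: no right child.
    Visit P.
    At P: no right child.
Visit Z.
At Z: go right to X.
  X is a leaf — visit X.

U, Y, V, B, P, Z, X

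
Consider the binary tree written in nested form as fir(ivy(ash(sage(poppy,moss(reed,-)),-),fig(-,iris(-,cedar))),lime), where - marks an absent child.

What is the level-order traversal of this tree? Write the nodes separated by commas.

fir, ivy, lime, ash, fig, sage, iris, poppy, moss, cedar, reed

Level-order visits nodes level by level from the root, left to right within each level.
Level 0: fir
Level 1: ivy, lime
Level 2: ash, fig
Level 3: sage, iris
Level 4: poppy, moss, cedar
Level 5: reed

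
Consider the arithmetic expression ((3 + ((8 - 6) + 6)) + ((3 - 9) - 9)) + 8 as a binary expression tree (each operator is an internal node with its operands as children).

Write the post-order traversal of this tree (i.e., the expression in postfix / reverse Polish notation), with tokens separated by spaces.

Post-order on an expression tree gives postfix notation: for each operator, emit left operand, right operand, then the operator.

3 8 6 - 6 + + 3 9 - 9 - + 8 +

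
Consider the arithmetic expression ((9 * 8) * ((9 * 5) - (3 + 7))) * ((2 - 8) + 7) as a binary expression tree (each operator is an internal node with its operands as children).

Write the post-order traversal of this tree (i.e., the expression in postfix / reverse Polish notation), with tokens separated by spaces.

9 8 * 9 5 * 3 7 + - * 2 8 - 7 + *

Post-order on an expression tree gives postfix notation: for each operator, emit left operand, right operand, then the operator.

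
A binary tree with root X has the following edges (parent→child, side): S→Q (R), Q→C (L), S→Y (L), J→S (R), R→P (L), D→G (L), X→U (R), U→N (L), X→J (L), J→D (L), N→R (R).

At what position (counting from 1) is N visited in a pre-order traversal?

Pre-order visits the node, then its left subtree, then its right subtree.
Visit X.
At X: go left to J.
  Visit J.
  At J: go left to D.
    Visit D.
    At D: go left to G.
      G is a leaf — visit G.
    At D: no right child.
  At J: go right to S.
    Visit S.
    At S: go left to Y.
      Y is a leaf — visit Y.
    At S: go right to Q.
      Visit Q.
      At Q: go left to C.
        C is a leaf — visit C.
      At Q: no right child.
At X: go right to U.
  Visit U.
  At U: go left to N.
    Visit N.
    At N: no left child.
    At N: go right to R.
      Visit R.
      At R: go left to P.
        P is a leaf — visit P.
      At R: no right child.
  At U: no right child.
Full pre-order sequence: X, J, D, G, S, Y, Q, C, U, N, R, P.

10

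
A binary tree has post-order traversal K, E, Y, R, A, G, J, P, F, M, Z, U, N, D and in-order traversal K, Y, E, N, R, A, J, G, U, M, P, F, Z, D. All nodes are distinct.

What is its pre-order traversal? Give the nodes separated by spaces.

The last element of post-order is the root; it splits in-order into left and right subtrees.
Root D: left subtree has 13 nodes {K, Y, E, N, R, A, J, G, U, M, P, F, Z}, right has 0 { }.
  Root N: left subtree has 3 nodes {K, Y, E}, right has 9 {R, A, J, G, U, M, P, F, Z}.
    Root Y: left subtree has 1 node {K}, right has 1 {E}.
    Root U: left subtree has 4 nodes {R, A, J, G}, right has 4 {M, P, F, Z}.
      Root J: left subtree has 2 nodes {R, A}, right has 1 {G}.
        Root A: left subtree has 1 node {R}, right has 0 { }.
      Root Z: left subtree has 3 nodes {M, P, F}, right has 0 { }.
        Root M: left subtree has 0 nodes { }, right has 2 {P, F}.
          Root F: left subtree has 1 node {P}, right has 0 { }.

D N Y K E U J A R G Z M F P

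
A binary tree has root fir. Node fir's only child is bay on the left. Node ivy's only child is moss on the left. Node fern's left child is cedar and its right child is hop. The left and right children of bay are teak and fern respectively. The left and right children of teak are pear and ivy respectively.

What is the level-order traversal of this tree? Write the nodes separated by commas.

Level-order visits nodes level by level from the root, left to right within each level.
Level 0: fir
Level 1: bay
Level 2: teak, fern
Level 3: pear, ivy, cedar, hop
Level 4: moss

fir, bay, teak, fern, pear, ivy, cedar, hop, moss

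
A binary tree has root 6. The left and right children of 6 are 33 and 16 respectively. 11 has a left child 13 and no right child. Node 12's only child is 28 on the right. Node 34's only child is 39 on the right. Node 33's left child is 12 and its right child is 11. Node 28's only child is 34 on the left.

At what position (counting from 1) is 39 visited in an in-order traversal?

3

In-order visits the left subtree, then the node, then the right subtree.
At 6: go left to 33.
  At 33: go left to 12.
    At 12: no left child.
    Visit 12.
    At 12: go right to 28.
      At 28: go left to 34.
        At 34: no left child.
        Visit 34.
        At 34: go right to 39.
          39 is a leaf — visit 39.
      Visit 28.
      At 28: no right child.
  Visit 33.
  At 33: go right to 11.
    At 11: go left to 13.
      13 is a leaf — visit 13.
    Visit 11.
    At 11: no right child.
Visit 6.
At 6: go right to 16.
  16 is a leaf — visit 16.
Full in-order sequence: 12, 34, 39, 28, 33, 13, 11, 6, 16.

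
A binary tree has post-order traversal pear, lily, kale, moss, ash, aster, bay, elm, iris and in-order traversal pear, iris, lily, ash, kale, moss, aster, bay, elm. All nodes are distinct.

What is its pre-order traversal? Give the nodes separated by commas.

iris, pear, elm, bay, aster, ash, lily, moss, kale

The last element of post-order is the root; it splits in-order into left and right subtrees.
Root iris: left subtree has 1 node {pear}, right has 7 {lily, ash, kale, moss, aster, bay, elm}.
  Root elm: left subtree has 6 nodes {lily, ash, kale, moss, aster, bay}, right has 0 { }.
    Root bay: left subtree has 5 nodes {lily, ash, kale, moss, aster}, right has 0 { }.
      Root aster: left subtree has 4 nodes {lily, ash, kale, moss}, right has 0 { }.
        Root ash: left subtree has 1 node {lily}, right has 2 {kale, moss}.
          Root moss: left subtree has 1 node {kale}, right has 0 { }.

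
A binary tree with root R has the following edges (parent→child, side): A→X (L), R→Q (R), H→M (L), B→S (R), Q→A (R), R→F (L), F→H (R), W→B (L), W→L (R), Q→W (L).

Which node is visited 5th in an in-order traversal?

B

In-order visits the left subtree, then the node, then the right subtree.
At R: go left to F.
  At F: no left child.
  Visit F.
  At F: go right to H.
    At H: go left to M.
      M is a leaf — visit M.
    Visit H.
    At H: no right child.
Visit R.
At R: go right to Q.
  At Q: go left to W.
    At W: go left to B.
      At B: no left child.
      Visit B.
      At B: go right to S.
        S is a leaf — visit S.
    Visit W.
    At W: go right to L.
      L is a leaf — visit L.
  Visit Q.
  At Q: go right to A.
    At A: go left to X.
      X is a leaf — visit X.
    Visit A.
    At A: no right child.
Full in-order sequence: F, M, H, R, B, S, W, L, Q, X, A.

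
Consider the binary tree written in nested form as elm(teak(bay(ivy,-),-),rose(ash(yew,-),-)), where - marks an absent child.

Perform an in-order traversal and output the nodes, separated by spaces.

In-order visits the left subtree, then the node, then the right subtree.
At elm: go left to teak.
  At teak: go left to bay.
    At bay: go left to ivy.
      ivy is a leaf — visit ivy.
    Visit bay.
    At bay: no right child.
  Visit teak.
  At teak: no right child.
Visit elm.
At elm: go right to rose.
  At rose: go left to ash.
    At ash: go left to yew.
      yew is a leaf — visit yew.
    Visit ash.
    At ash: no right child.
  Visit rose.
  At rose: no right child.

ivy bay teak elm yew ash rose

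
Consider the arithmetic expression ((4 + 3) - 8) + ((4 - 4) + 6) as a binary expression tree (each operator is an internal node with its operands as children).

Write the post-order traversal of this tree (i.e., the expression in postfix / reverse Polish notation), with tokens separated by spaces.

4 3 + 8 - 4 4 - 6 + +

Post-order on an expression tree gives postfix notation: for each operator, emit left operand, right operand, then the operator.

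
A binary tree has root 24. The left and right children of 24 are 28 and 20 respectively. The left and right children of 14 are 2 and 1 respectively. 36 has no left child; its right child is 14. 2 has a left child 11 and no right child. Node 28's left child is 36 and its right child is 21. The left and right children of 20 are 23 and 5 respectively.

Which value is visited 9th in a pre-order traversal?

20

Pre-order visits the node, then its left subtree, then its right subtree.
Visit 24.
At 24: go left to 28.
  Visit 28.
  At 28: go left to 36.
    Visit 36.
    At 36: no left child.
    At 36: go right to 14.
      Visit 14.
      At 14: go left to 2.
        Visit 2.
        At 2: go left to 11.
          11 is a leaf — visit 11.
        At 2: no right child.
      At 14: go right to 1.
        1 is a leaf — visit 1.
  At 28: go right to 21.
    21 is a leaf — visit 21.
At 24: go right to 20.
  Visit 20.
  At 20: go left to 23.
    23 is a leaf — visit 23.
  At 20: go right to 5.
    5 is a leaf — visit 5.
Full pre-order sequence: 24, 28, 36, 14, 2, 11, 1, 21, 20, 23, 5.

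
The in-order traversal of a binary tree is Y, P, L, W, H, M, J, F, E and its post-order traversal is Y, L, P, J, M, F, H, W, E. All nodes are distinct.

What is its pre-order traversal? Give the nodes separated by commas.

E, W, P, Y, L, H, F, M, J

The last element of post-order is the root; it splits in-order into left and right subtrees.
Root E: left subtree has 8 nodes {Y, P, L, W, H, M, J, F}, right has 0 { }.
  Root W: left subtree has 3 nodes {Y, P, L}, right has 4 {H, M, J, F}.
    Root P: left subtree has 1 node {Y}, right has 1 {L}.
    Root H: left subtree has 0 nodes { }, right has 3 {M, J, F}.
      Root F: left subtree has 2 nodes {M, J}, right has 0 { }.
        Root M: left subtree has 0 nodes { }, right has 1 {J}.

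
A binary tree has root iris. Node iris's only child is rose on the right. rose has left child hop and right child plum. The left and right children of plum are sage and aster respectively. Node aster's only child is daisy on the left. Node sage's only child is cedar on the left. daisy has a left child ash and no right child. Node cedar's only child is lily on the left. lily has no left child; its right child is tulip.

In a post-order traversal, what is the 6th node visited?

Post-order visits the left subtree, then the right subtree, then the node.
At iris: no left child.
At iris: go right to rose.
  At rose: go left to hop.
    hop is a leaf — visit hop.
  At rose: go right to plum.
    At plum: go left to sage.
      At sage: go left to cedar.
        At cedar: go left to lily.
          At lily: no left child.
          At lily: go right to tulip.
            tulip is a leaf — visit tulip.
          Visit lily.
        At cedar: no right child.
        Visit cedar.
      At sage: no right child.
      Visit sage.
    At plum: go right to aster.
      At aster: go left to daisy.
        At daisy: go left to ash.
          ash is a leaf — visit ash.
        At daisy: no right child.
        Visit daisy.
      At aster: no right child.
      Visit aster.
    Visit plum.
  Visit rose.
Visit iris.
Full post-order sequence: hop, tulip, lily, cedar, sage, ash, daisy, aster, plum, rose, iris.

ash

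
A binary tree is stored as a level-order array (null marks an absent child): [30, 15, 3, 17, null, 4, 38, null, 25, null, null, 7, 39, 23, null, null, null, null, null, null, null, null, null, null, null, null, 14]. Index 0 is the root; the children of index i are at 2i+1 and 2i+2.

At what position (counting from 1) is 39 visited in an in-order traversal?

In-order visits the left subtree, then the node, then the right subtree.
At 30: go left to 15.
  At 15: go left to 17.
    At 17: no left child.
    Visit 17.
    At 17: go right to 25.
      25 is a leaf — visit 25.
  Visit 15.
  At 15: no right child.
Visit 30.
At 30: go right to 3.
  At 3: go left to 4.
    At 4: go left to 7.
      7 is a leaf — visit 7.
    Visit 4.
    At 4: go right to 39.
      At 39: no left child.
      Visit 39.
      At 39: go right to 14.
        14 is a leaf — visit 14.
  Visit 3.
  At 3: go right to 38.
    At 38: go left to 23.
      23 is a leaf — visit 23.
    Visit 38.
    At 38: no right child.
Full in-order sequence: 17, 25, 15, 30, 7, 4, 39, 14, 3, 23, 38.

7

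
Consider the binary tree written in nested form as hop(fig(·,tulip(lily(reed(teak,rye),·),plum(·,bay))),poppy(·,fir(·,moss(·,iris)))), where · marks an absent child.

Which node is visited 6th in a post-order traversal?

Post-order visits the left subtree, then the right subtree, then the node.
At hop: go left to fig.
  At fig: no left child.
  At fig: go right to tulip.
    At tulip: go left to lily.
      At lily: go left to reed.
        At reed: go left to teak.
          teak is a leaf — visit teak.
        At reed: go right to rye.
          rye is a leaf — visit rye.
        Visit reed.
      At lily: no right child.
      Visit lily.
    At tulip: go right to plum.
      At plum: no left child.
      At plum: go right to bay.
        bay is a leaf — visit bay.
      Visit plum.
    Visit tulip.
  Visit fig.
At hop: go right to poppy.
  At poppy: no left child.
  At poppy: go right to fir.
    At fir: no left child.
    At fir: go right to moss.
      At moss: no left child.
      At moss: go right to iris.
        iris is a leaf — visit iris.
      Visit moss.
    Visit fir.
  Visit poppy.
Visit hop.
Full post-order sequence: teak, rye, reed, lily, bay, plum, tulip, fig, iris, moss, fir, poppy, hop.

plum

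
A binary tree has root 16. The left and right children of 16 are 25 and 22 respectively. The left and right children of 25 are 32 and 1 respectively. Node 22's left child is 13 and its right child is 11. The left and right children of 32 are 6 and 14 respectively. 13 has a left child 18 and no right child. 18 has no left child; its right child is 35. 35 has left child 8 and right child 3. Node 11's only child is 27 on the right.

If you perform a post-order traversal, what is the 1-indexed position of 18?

Post-order visits the left subtree, then the right subtree, then the node.
At 16: go left to 25.
  At 25: go left to 32.
    At 32: go left to 6.
      6 is a leaf — visit 6.
    At 32: go right to 14.
      14 is a leaf — visit 14.
    Visit 32.
  At 25: go right to 1.
    1 is a leaf — visit 1.
  Visit 25.
At 16: go right to 22.
  At 22: go left to 13.
    At 13: go left to 18.
      At 18: no left child.
      At 18: go right to 35.
        At 35: go left to 8.
          8 is a leaf — visit 8.
        At 35: go right to 3.
          3 is a leaf — visit 3.
        Visit 35.
      Visit 18.
    At 13: no right child.
    Visit 13.
  At 22: go right to 11.
    At 11: no left child.
    At 11: go right to 27.
      27 is a leaf — visit 27.
    Visit 11.
  Visit 22.
Visit 16.
Full post-order sequence: 6, 14, 32, 1, 25, 8, 3, 35, 18, 13, 27, 11, 22, 16.

9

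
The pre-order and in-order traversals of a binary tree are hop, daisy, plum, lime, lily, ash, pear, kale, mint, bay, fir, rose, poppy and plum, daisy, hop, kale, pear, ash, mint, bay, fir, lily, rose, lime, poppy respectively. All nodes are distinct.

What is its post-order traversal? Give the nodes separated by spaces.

The first element of pre-order is the root; it splits in-order into left and right subtrees.
Root hop: left subtree has 2 nodes {plum, daisy}, right has 10 {kale, pear, ash, mint, bay, fir, lily, rose, lime, poppy}.
  Root daisy: left subtree has 1 node {plum}, right has 0 { }.
  Root lime: left subtree has 8 nodes {kale, pear, ash, mint, bay, fir, lily, rose}, right has 1 {poppy}.
    Root lily: left subtree has 6 nodes {kale, pear, ash, mint, bay, fir}, right has 1 {rose}.
      Root ash: left subtree has 2 nodes {kale, pear}, right has 3 {mint, bay, fir}.
        Root pear: left subtree has 1 node {kale}, right has 0 { }.
        Root mint: left subtree has 0 nodes { }, right has 2 {bay, fir}.
          Root bay: left subtree has 0 nodes { }, right has 1 {fir}.

plum daisy kale pear fir bay mint ash rose lily poppy lime hop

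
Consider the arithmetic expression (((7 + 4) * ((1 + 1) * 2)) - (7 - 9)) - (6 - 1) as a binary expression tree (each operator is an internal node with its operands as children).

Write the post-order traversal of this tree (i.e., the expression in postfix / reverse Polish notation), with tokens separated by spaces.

7 4 + 1 1 + 2 * * 7 9 - - 6 1 - -

Post-order on an expression tree gives postfix notation: for each operator, emit left operand, right operand, then the operator.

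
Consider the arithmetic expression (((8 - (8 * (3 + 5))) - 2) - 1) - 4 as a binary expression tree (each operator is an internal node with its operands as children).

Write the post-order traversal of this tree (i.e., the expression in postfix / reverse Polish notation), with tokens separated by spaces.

Post-order on an expression tree gives postfix notation: for each operator, emit left operand, right operand, then the operator.

8 8 3 5 + * - 2 - 1 - 4 -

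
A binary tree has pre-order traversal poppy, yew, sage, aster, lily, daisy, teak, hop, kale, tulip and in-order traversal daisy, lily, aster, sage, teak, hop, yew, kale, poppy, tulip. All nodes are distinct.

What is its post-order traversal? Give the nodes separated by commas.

The first element of pre-order is the root; it splits in-order into left and right subtrees.
Root poppy: left subtree has 8 nodes {daisy, lily, aster, sage, teak, hop, yew, kale}, right has 1 {tulip}.
  Root yew: left subtree has 6 nodes {daisy, lily, aster, sage, teak, hop}, right has 1 {kale}.
    Root sage: left subtree has 3 nodes {daisy, lily, aster}, right has 2 {teak, hop}.
      Root aster: left subtree has 2 nodes {daisy, lily}, right has 0 { }.
        Root lily: left subtree has 1 node {daisy}, right has 0 { }.
      Root teak: left subtree has 0 nodes { }, right has 1 {hop}.

daisy, lily, aster, hop, teak, sage, kale, yew, tulip, poppy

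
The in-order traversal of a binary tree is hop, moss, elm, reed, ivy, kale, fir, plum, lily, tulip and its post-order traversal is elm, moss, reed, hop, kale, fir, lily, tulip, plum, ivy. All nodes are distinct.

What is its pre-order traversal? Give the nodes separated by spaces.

The last element of post-order is the root; it splits in-order into left and right subtrees.
Root ivy: left subtree has 4 nodes {hop, moss, elm, reed}, right has 5 {kale, fir, plum, lily, tulip}.
  Root hop: left subtree has 0 nodes { }, right has 3 {moss, elm, reed}.
    Root reed: left subtree has 2 nodes {moss, elm}, right has 0 { }.
      Root moss: left subtree has 0 nodes { }, right has 1 {elm}.
  Root plum: left subtree has 2 nodes {kale, fir}, right has 2 {lily, tulip}.
    Root fir: left subtree has 1 node {kale}, right has 0 { }.
    Root tulip: left subtree has 1 node {lily}, right has 0 { }.

ivy hop reed moss elm plum fir kale tulip lily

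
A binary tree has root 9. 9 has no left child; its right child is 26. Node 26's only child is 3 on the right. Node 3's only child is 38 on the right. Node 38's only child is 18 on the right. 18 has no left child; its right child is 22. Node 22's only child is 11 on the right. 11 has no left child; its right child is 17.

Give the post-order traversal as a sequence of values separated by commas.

Post-order visits the left subtree, then the right subtree, then the node.
At 9: no left child.
At 9: go right to 26.
  At 26: no left child.
  At 26: go right to 3.
    At 3: no left child.
    At 3: go right to 38.
      At 38: no left child.
      At 38: go right to 18.
        At 18: no left child.
        At 18: go right to 22.
          At 22: no left child.
          At 22: go right to 11.
            At 11: no left child.
            At 11: go right to 17.
              17 is a leaf — visit 17.
            Visit 11.
          Visit 22.
        Visit 18.
      Visit 38.
    Visit 3.
  Visit 26.
Visit 9.

17, 11, 22, 18, 38, 3, 26, 9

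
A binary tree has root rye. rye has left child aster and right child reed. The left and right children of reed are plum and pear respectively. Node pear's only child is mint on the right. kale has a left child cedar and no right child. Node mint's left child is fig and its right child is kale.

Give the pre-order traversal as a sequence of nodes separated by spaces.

Pre-order visits the node, then its left subtree, then its right subtree.
Visit rye.
At rye: go left to aster.
  aster is a leaf — visit aster.
At rye: go right to reed.
  Visit reed.
  At reed: go left to plum.
    plum is a leaf — visit plum.
  At reed: go right to pear.
    Visit pear.
    At pear: no left child.
    At pear: go right to mint.
      Visit mint.
      At mint: go left to fig.
        fig is a leaf — visit fig.
      At mint: go right to kale.
        Visit kale.
        At kale: go left to cedar.
          cedar is a leaf — visit cedar.
        At kale: no right child.

rye aster reed plum pear mint fig kale cedar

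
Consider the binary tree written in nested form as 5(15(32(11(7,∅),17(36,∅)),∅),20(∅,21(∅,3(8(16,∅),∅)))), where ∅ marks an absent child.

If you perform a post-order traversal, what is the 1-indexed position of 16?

7

Post-order visits the left subtree, then the right subtree, then the node.
At 5: go left to 15.
  At 15: go left to 32.
    At 32: go left to 11.
      At 11: go left to 7.
        7 is a leaf — visit 7.
      At 11: no right child.
      Visit 11.
    At 32: go right to 17.
      At 17: go left to 36.
        36 is a leaf — visit 36.
      At 17: no right child.
      Visit 17.
    Visit 32.
  At 15: no right child.
  Visit 15.
At 5: go right to 20.
  At 20: no left child.
  At 20: go right to 21.
    At 21: no left child.
    At 21: go right to 3.
      At 3: go left to 8.
        At 8: go left to 16.
          16 is a leaf — visit 16.
        At 8: no right child.
        Visit 8.
      At 3: no right child.
      Visit 3.
    Visit 21.
  Visit 20.
Visit 5.
Full post-order sequence: 7, 11, 36, 17, 32, 15, 16, 8, 3, 21, 20, 5.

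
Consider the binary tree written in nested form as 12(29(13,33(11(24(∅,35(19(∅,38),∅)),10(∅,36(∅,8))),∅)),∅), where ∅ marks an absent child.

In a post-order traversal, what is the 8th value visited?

10

Post-order visits the left subtree, then the right subtree, then the node.
At 12: go left to 29.
  At 29: go left to 13.
    13 is a leaf — visit 13.
  At 29: go right to 33.
    At 33: go left to 11.
      At 11: go left to 24.
        At 24: no left child.
        At 24: go right to 35.
          At 35: go left to 19.
            At 19: no left child.
            At 19: go right to 38.
              38 is a leaf — visit 38.
            Visit 19.
          At 35: no right child.
          Visit 35.
        Visit 24.
      At 11: go right to 10.
        At 10: no left child.
        At 10: go right to 36.
          At 36: no left child.
          At 36: go right to 8.
            8 is a leaf — visit 8.
          Visit 36.
        Visit 10.
      Visit 11.
    At 33: no right child.
    Visit 33.
  Visit 29.
At 12: no right child.
Visit 12.
Full post-order sequence: 13, 38, 19, 35, 24, 8, 36, 10, 11, 33, 29, 12.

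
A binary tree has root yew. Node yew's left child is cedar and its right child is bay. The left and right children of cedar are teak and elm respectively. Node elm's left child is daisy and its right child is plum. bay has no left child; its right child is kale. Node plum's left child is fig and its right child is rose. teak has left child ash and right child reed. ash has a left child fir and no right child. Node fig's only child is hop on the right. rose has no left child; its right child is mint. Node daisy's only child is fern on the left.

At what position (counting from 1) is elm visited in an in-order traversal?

8

In-order visits the left subtree, then the node, then the right subtree.
At yew: go left to cedar.
  At cedar: go left to teak.
    At teak: go left to ash.
      At ash: go left to fir.
        fir is a leaf — visit fir.
      Visit ash.
      At ash: no right child.
    Visit teak.
    At teak: go right to reed.
      reed is a leaf — visit reed.
  Visit cedar.
  At cedar: go right to elm.
    At elm: go left to daisy.
      At daisy: go left to fern.
        fern is a leaf — visit fern.
      Visit daisy.
      At daisy: no right child.
    Visit elm.
    At elm: go right to plum.
      At plum: go left to fig.
        At fig: no left child.
        Visit fig.
        At fig: go right to hop.
          hop is a leaf — visit hop.
      Visit plum.
      At plum: go right to rose.
        At rose: no left child.
        Visit rose.
        At rose: go right to mint.
          mint is a leaf — visit mint.
Visit yew.
At yew: go right to bay.
  At bay: no left child.
  Visit bay.
  At bay: go right to kale.
    kale is a leaf — visit kale.
Full in-order sequence: fir, ash, teak, reed, cedar, fern, daisy, elm, fig, hop, plum, rose, mint, yew, bay, kale.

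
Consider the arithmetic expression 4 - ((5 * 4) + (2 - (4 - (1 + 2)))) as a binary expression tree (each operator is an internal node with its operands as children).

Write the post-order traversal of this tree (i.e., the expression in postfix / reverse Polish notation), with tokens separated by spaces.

Post-order on an expression tree gives postfix notation: for each operator, emit left operand, right operand, then the operator.

4 5 4 * 2 4 1 2 + - - + -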